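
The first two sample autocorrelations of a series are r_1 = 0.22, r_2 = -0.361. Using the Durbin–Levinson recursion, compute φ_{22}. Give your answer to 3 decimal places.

-0.430

φ_{22} = (r_2 − r_1²) / (1 − r_1²)
r_1² = (0.22)² = 0.0484
Numerator = -0.361 − 0.0484 = -0.4094; denominator = 1 − 0.0484 = 0.9516
φ_{22} = -0.4094 / 0.9516 = -0.430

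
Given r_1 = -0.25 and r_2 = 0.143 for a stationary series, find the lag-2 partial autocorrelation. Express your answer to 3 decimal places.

φ_{22} = (r_2 − r_1²) / (1 − r_1²)
r_1² = (-0.25)² = 0.0625
Numerator = 0.143 − 0.0625 = 0.0805; denominator = 1 − 0.0625 = 0.9375
φ_{22} = 0.0805 / 0.9375 = 0.086

0.086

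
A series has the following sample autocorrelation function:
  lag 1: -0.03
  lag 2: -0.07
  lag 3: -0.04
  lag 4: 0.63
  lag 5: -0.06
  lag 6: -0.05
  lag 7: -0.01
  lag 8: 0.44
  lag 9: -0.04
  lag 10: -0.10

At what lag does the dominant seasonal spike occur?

The largest autocorrelation is r_4 = 0.63, with a weaker echo at lag 8 (0.44); the remaining lags stay at or below -0.01.
The dominant spike at lag 4 indicates a seasonal period of 4.

4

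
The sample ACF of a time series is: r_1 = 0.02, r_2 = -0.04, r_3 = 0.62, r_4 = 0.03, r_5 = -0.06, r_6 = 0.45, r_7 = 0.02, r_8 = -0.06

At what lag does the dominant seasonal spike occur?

3

The largest autocorrelation is r_3 = 0.62, with a weaker echo at lag 6 (0.45); the remaining lags stay at or below 0.03.
The dominant spike at lag 3 indicates a seasonal period of 3.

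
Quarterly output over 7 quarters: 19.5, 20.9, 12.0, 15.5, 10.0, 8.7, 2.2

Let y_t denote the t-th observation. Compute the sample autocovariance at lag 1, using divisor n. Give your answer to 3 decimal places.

Mean ȳ = (19.5 + 20.9 + 12.0 + 15.5 + 10.0 + 8.7 + 2.2)/7 = 12.6857
Σ_{t=1}^{6}(y_t−ȳ)(y_{t+1}−ȳ) = 93.3512
γ_1 = 93.3512 / 7 = 13.336

13.336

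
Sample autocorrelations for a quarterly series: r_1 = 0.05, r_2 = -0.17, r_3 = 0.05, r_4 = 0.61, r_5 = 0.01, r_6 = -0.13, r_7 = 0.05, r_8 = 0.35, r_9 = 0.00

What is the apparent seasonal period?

The largest autocorrelation is r_4 = 0.61, with a weaker echo at lag 8 (0.35); the remaining lags stay at or below 0.05.
The dominant spike at lag 4 indicates a seasonal period of 4.

4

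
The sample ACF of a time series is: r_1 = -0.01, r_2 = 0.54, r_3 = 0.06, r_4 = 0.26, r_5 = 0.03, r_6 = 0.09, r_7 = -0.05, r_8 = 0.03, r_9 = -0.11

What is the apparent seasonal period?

The largest autocorrelation is r_2 = 0.54, with a weaker echo at lag 4 (0.26); the remaining lags stay at or below 0.09.
The dominant spike at lag 2 indicates a seasonal period of 2.

2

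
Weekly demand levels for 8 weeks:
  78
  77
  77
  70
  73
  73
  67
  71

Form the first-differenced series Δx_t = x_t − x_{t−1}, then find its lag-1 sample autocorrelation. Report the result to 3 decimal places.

-0.538

First differences Δx: -1, 0, -7, 3, 0, -6, 4
Mean of differences = -1.0000
Numerator Σ(Δx_t−Δx̄)(Δx_{t+1}−Δx̄) = -56.0000
Denominator Σ(Δx_t−Δx̄)² = 104.0000
r_1(Δx) = -56.0000 / 104.0000 = -0.538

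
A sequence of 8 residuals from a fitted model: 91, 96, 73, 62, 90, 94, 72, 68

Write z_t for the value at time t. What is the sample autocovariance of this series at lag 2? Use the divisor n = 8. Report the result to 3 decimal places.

-116.922

Mean z̄ = (91 + 96 + 73 + 62 + 90 + 94 + 72 + 68)/8 = 80.7500
Σ_{t=1}^{6}(z_t−z̄)(z_{t+2}−z̄) = -935.3750
γ_2 = -935.3750 / 8 = -116.922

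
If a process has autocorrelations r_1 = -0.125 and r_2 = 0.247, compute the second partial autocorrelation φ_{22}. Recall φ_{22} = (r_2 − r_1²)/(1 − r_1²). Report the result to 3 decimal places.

0.235

φ_{22} = (r_2 − r_1²) / (1 − r_1²)
r_1² = (-0.125)² = 0.015625
Numerator = 0.247 − 0.0156 = 0.2314; denominator = 1 − 0.0156 = 0.9844
φ_{22} = 0.2314 / 0.9844 = 0.235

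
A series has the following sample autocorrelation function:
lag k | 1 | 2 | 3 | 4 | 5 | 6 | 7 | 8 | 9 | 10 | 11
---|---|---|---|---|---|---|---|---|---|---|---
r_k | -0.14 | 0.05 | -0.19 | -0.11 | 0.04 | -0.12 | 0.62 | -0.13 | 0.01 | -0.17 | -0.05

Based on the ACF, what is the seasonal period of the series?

7

The largest autocorrelation is r_7 = 0.62; the remaining lags stay at or below 0.05.
The dominant spike at lag 7 indicates a seasonal period of 7.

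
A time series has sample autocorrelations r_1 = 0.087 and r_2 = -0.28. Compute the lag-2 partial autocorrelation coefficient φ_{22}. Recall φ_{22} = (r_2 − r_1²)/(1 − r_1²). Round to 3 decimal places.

-0.290

φ_{22} = (r_2 − r_1²) / (1 − r_1²)
r_1² = (0.087)² = 0.007569
Numerator = -0.28 − 0.0076 = -0.2876; denominator = 1 − 0.0076 = 0.9924
φ_{22} = -0.2876 / 0.9924 = -0.290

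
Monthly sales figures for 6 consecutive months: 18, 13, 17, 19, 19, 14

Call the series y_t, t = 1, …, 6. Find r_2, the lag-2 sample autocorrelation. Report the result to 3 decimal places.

Mean ȳ = (18 + 13 + 17 + 19 + 19 + 14)/6 = 16.6667
Σ(y_t−ȳ)(y_{t+2}−ȳ) = (0.4444) + (-8.5556) + (0.7778) + (-6.2222) = -13.5556
Denominator Σ(y_t−ȳ)² = 33.3333
r_2 = -13.5556 / 33.3333 = -0.407

-0.407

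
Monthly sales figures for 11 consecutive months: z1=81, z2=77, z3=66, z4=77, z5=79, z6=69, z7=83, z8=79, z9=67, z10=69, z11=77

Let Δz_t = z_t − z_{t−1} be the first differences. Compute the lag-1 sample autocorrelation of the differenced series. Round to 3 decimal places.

-0.299

First differences Δz: -4, -11, 11, 2, -10, 14, -4, -12, 2, 8
Mean of differences = -0.4000
Numerator Σ(Δz_t−Δz̄)(Δz_{t+1}−Δz̄) = -234.3600
Denominator Σ(Δz_t−Δz̄)² = 784.4000
r_1(Δz) = -234.3600 / 784.4000 = -0.299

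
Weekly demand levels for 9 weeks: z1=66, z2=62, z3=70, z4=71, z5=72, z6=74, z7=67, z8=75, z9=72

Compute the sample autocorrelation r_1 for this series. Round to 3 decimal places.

0.181

Mean z̄ = (66 + 62 + 70 + 71 + 72 + 74 + 67 + 75 + 72)/9 = 69.8889
Numerator Σ_{t=1}^{8}(z_t−z̄)(z_{t+1}−z̄) = 25.0988
Denominator Σ(z_t−z̄)² = 138.8889
r_1 = 25.0988 / 138.8889 = 0.181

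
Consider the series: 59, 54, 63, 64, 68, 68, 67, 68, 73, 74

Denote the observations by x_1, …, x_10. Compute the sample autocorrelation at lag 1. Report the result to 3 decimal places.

0.601

Mean x̄ = (59 + 54 + 63 + 64 + 68 + 68 + 67 + 68 + 73 + 74)/10 = 65.8000
Numerator Σ_{t=1}^{9}(x_t−x̄)(x_{t+1}−x̄) = 199.3600
Denominator Σ(x_t−x̄)² = 331.6000
r_1 = 199.3600 / 331.6000 = 0.601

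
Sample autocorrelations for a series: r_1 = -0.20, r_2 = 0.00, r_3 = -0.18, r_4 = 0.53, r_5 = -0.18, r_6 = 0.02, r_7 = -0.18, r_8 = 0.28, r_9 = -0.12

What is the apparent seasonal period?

The largest autocorrelation is r_4 = 0.53, with a weaker echo at lag 8 (0.28); the remaining lags stay at or below 0.02.
The dominant spike at lag 4 indicates a seasonal period of 4.

4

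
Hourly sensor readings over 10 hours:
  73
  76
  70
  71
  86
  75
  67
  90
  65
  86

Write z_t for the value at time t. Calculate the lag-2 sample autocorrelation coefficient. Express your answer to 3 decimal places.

Mean z̄ = (73 + 76 + 70 + 71 + 86 + 75 + 67 + 90 + 65 + 86)/10 = 75.9000
Numerator Σ_{t=1}^{8}(z_t−z̄)(z_{t+2}−z̄) = 98.2800
Denominator Σ(z_t−z̄)² = 668.9000
r_2 = 98.2800 / 668.9000 = 0.147

0.147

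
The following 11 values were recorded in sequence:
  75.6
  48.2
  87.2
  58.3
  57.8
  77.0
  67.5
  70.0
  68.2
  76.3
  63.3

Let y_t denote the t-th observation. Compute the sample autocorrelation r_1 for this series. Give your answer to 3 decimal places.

Mean ȳ = (75.6 + 48.2 + 87.2 + 58.3 + 57.8 + 77.0 + 67.5 + 70.0 + 68.2 + 76.3 + 63.3)/11 = 68.1273
Numerator Σ_{t=1}^{10}(y_t−ȳ)(y_{t+1}−ȳ) = -752.0153
Denominator Σ(y_t−ȳ)² = 1192.6618
r_1 = -752.0153 / 1192.6618 = -0.631

-0.631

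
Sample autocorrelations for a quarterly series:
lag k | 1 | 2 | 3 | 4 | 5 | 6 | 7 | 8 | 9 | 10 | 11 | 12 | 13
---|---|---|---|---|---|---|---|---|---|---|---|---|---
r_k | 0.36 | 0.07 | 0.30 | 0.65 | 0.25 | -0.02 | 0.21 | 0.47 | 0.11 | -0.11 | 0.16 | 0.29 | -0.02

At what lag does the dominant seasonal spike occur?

4

The largest autocorrelation is r_4 = 0.65, with a weaker echo at lag 8 (0.47); the remaining lags stay at or below 0.36. The elevated value at lag 1 (0.36), dropping to 0.07 at lag 2, reflects decaying short-term dependence rather than seasonality.
The dominant spike at lag 4 indicates a seasonal period of 4.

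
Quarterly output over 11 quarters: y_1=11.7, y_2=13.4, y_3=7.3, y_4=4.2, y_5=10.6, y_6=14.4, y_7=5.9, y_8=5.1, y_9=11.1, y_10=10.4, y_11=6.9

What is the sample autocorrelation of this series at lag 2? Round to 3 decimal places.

-0.803

Mean ȳ = (11.7 + 13.4 + 7.3 + 4.2 + 10.6 + 14.4 + 5.9 + 5.1 + 11.1 + 10.4 + 6.9)/11 = 9.1818
Numerator Σ_{t=1}^{9}(y_t−ȳ)(y_{t+2}−ȳ) = -96.0161
Denominator Σ(y_t−ȳ)² = 119.5364
r_2 = -96.0161 / 119.5364 = -0.803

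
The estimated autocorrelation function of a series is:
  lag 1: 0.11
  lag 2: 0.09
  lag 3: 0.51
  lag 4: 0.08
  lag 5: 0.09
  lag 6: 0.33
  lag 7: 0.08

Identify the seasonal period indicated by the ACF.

3

The largest autocorrelation is r_3 = 0.51, with a weaker echo at lag 6 (0.33); the remaining lags stay at or below 0.11.
The dominant spike at lag 3 indicates a seasonal period of 3.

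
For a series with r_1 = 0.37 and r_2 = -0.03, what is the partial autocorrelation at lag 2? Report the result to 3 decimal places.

-0.193

φ_{22} = (r_2 − r_1²) / (1 − r_1²)
r_1² = (0.37)² = 0.1369
Numerator = -0.03 − 0.1369 = -0.1669; denominator = 1 − 0.1369 = 0.8631
φ_{22} = -0.1669 / 0.8631 = -0.193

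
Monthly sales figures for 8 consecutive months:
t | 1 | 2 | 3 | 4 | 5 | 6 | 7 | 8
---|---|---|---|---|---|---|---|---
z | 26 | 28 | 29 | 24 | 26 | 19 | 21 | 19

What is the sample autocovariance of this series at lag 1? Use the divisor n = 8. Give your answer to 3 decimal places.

6.000

Mean z̄ = (26 + 28 + 29 + 24 + 26 + 19 + 21 + 19)/8 = 24.0000
Σ_{t=1}^{7}(z_t−z̄)(z_{t+1}−z̄) = 48.0000
γ_1 = 48.0000 / 8 = 6.000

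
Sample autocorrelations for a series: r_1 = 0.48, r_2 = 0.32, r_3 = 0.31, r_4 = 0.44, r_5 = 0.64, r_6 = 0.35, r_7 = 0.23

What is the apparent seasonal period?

The largest autocorrelation is r_5 = 0.64; the remaining lags stay at or below 0.48. The elevated value at lag 1 (0.48), dropping to 0.32 at lag 2, reflects decaying short-term dependence rather than seasonality.
The dominant spike at lag 5 indicates a seasonal period of 5.

5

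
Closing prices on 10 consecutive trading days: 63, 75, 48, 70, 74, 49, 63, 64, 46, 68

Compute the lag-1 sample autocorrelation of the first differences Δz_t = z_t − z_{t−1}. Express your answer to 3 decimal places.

First differences Δz: 12, -27, 22, 4, -25, 14, 1, -18, 22
Mean of differences = 0.5556
Numerator Σ(Δz_t−Δz̄)(Δz_{t+1}−Δz̄) = -1664.1975
Denominator Σ(Δz_t−Δz̄)² = 3000.2222
r_1(Δz) = -1664.1975 / 3000.2222 = -0.555

-0.555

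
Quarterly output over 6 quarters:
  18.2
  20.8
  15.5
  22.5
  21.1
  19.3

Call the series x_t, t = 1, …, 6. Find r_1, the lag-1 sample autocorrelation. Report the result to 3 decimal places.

-0.470

Mean x̄ = (18.2 + 20.8 + 15.5 + 22.5 + 21.1 + 19.3)/6 = 19.5667
Σ(x_t−x̄)(x_{t+1}−x̄) = (-1.6856) + (-5.0156) + (-11.9289) + (4.4978) + (-0.4089) = -14.5411
Denominator Σ(x_t−x̄)² = 30.9533
r_1 = -14.5411 / 30.9533 = -0.470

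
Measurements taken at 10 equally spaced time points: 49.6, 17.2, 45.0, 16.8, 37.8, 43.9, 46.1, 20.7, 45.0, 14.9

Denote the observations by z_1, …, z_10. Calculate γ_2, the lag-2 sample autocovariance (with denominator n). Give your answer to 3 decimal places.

63.523

Mean z̄ = (49.6 + 17.2 + 45.0 + 16.8 + 37.8 + 43.9 + 46.1 + 20.7 + 45.0 + 14.9)/10 = 33.7000
Σ_{t=1}^{8}(z_t−z̄)(z_{t+2}−z̄) = 635.2300
γ_2 = 635.2300 / 10 = 63.523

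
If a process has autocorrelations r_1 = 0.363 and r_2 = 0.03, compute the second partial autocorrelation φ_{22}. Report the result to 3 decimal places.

φ_{22} = (r_2 − r_1²) / (1 − r_1²)
r_1² = (0.363)² = 0.131769
Numerator = 0.03 − 0.1318 = -0.1018; denominator = 1 − 0.1318 = 0.8682
φ_{22} = -0.1018 / 0.8682 = -0.117

-0.117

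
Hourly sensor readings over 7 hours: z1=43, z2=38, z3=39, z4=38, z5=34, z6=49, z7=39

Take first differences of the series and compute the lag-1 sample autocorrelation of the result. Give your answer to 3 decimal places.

First differences Δz: -5, 1, -1, -4, 15, -10
Mean of differences = -0.6667
Numerator Σ(Δz_t−Δz̄)(Δz_{t+1}−Δz̄) = -205.1111
Denominator Σ(Δz_t−Δz̄)² = 365.3333
r_1(Δz) = -205.1111 / 365.3333 = -0.561

-0.561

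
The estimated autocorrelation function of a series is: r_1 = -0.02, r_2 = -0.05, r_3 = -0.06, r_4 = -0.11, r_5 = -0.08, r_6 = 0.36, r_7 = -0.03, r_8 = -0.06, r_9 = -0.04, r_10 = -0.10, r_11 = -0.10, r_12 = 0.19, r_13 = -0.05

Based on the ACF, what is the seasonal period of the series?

The largest autocorrelation is r_6 = 0.36, with a weaker echo at lag 12 (0.19); the remaining lags stay at or below -0.02.
The dominant spike at lag 6 indicates a seasonal period of 6.

6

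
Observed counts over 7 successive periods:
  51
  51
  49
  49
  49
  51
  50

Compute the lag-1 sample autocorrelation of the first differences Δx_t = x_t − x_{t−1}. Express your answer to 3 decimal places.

First differences Δx: 0, -2, 0, 0, 2, -1
Mean of differences = -0.1667
Numerator Σ(Δx_t−Δx̄)(Δx_{t+1}−Δx̄) = -2.0278
Denominator Σ(Δx_t−Δx̄)² = 8.8333
r_1(Δx) = -2.0278 / 8.8333 = -0.230

-0.230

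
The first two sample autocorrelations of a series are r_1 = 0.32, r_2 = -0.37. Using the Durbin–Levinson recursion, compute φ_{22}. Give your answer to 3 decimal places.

-0.526

φ_{22} = (r_2 − r_1²) / (1 − r_1²)
r_1² = (0.32)² = 0.1024
Numerator = -0.37 − 0.1024 = -0.4724; denominator = 1 − 0.1024 = 0.8976
φ_{22} = -0.4724 / 0.8976 = -0.526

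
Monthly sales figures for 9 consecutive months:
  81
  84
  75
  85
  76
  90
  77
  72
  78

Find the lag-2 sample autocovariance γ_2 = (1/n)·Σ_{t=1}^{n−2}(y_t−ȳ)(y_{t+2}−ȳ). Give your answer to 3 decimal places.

Mean ȳ = (81 + 84 + 75 + 85 + 76 + 90 + 77 + 72 + 78)/9 = 79.7778
Σ_{t=1}^{7}(y_t−ȳ)(y_{t+2}−ȳ) = 23.5679
γ_2 = 23.5679 / 9 = 2.619

2.619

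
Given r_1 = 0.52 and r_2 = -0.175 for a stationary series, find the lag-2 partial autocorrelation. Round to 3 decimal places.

-0.610

φ_{22} = (r_2 − r_1²) / (1 − r_1²)
r_1² = (0.52)² = 0.2704
Numerator = -0.175 − 0.2704 = -0.4454; denominator = 1 − 0.2704 = 0.7296
φ_{22} = -0.4454 / 0.7296 = -0.610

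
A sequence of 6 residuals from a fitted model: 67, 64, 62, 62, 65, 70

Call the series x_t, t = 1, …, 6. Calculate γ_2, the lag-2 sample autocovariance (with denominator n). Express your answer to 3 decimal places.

Mean x̄ = (67 + 64 + 62 + 62 + 65 + 70)/6 = 65.0000
Deviations: 2.0000, -1.0000, -3.0000, -3.0000, 0.0000, 5.0000
Σ_{t=1}^{4}(x_t−x̄)(x_{t+2}−x̄) = -18.0000
γ_2 = -18.0000 / 6 = -3.000

-3.000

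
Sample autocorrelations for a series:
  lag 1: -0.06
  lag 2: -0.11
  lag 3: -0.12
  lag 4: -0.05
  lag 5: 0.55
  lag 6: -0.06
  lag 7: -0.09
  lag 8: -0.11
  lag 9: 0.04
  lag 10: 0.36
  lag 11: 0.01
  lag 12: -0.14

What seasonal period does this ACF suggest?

5

The largest autocorrelation is r_5 = 0.55, with a weaker echo at lag 10 (0.36); the remaining lags stay at or below 0.04.
The dominant spike at lag 5 indicates a seasonal period of 5.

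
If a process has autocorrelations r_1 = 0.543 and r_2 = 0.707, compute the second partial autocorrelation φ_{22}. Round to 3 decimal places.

0.584

φ_{22} = (r_2 − r_1²) / (1 − r_1²)
r_1² = (0.543)² = 0.294849
Numerator = 0.707 − 0.2948 = 0.4122; denominator = 1 − 0.2948 = 0.7052
φ_{22} = 0.4122 / 0.7052 = 0.584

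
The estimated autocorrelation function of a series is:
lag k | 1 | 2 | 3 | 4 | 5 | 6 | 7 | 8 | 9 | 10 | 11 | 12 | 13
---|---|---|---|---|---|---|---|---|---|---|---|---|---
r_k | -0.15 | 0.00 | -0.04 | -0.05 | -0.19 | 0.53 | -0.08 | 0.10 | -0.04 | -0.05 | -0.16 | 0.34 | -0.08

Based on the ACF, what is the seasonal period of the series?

6

The largest autocorrelation is r_6 = 0.53, with a weaker echo at lag 12 (0.34); the remaining lags stay at or below 0.10.
The dominant spike at lag 6 indicates a seasonal period of 6.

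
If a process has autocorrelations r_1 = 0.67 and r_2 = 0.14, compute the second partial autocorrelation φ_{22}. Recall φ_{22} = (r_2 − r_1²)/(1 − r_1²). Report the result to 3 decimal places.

-0.561

φ_{22} = (r_2 − r_1²) / (1 − r_1²)
r_1² = (0.67)² = 0.4489
Numerator = 0.14 − 0.4489 = -0.3089; denominator = 1 − 0.4489 = 0.5511
φ_{22} = -0.3089 / 0.5511 = -0.561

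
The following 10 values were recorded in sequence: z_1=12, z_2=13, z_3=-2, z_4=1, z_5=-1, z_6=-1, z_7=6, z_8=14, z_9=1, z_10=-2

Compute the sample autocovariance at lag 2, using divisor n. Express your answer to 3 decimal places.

Mean z̄ = (12 + 13 − 2 + 1 − 1 − 1 + 6 + 14 + 1 − 2)/10 = 4.1000
Σ_{t=1}^{8}(z_t−z̄)(z_{t+2}−z̄) = -155.3200
γ_2 = -155.3200 / 10 = -15.532

-15.532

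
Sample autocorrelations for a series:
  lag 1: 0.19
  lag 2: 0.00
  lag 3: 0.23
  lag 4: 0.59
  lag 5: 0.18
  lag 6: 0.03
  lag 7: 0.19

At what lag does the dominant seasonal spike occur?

The largest autocorrelation is r_4 = 0.59; the remaining lags stay at or below 0.23.
The dominant spike at lag 4 indicates a seasonal period of 4.

4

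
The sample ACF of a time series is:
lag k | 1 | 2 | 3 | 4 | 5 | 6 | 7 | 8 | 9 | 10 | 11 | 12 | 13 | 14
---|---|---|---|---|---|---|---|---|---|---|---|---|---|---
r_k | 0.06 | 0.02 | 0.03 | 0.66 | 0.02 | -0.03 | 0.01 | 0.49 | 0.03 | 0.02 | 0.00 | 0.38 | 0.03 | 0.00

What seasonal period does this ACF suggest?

4

The largest autocorrelation is r_4 = 0.66, with weaker echoes at lags 8 (0.49) and 12 (0.38); the remaining lags stay at or below 0.06.
The dominant spike at lag 4 indicates a seasonal period of 4.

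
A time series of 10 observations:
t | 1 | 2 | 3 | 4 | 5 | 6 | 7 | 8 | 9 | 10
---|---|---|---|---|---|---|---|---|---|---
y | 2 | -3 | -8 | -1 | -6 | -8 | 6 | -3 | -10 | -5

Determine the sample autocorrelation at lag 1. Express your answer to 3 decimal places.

-0.173

Mean ȳ = (2 − 3 − 8 − 1 − 6 − 8 + 6 − 3 − 10 − 5)/10 = -3.6000
Numerator Σ_{t=1}^{9}(y_t−ȳ)(y_{t+1}−ȳ) = -37.7600
Denominator Σ(y_t−ȳ)² = 218.4000
r_1 = -37.7600 / 218.4000 = -0.173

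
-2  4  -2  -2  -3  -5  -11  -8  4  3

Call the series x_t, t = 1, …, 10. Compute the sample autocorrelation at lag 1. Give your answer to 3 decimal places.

Mean x̄ = (-2 + 4 − 2 − 2 − 3 − 5 − 11 − 8 + 4 + 3)/10 = -2.2000
Numerator Σ_{t=1}^{9}(x_t−x̄)(x_{t+1}−x̄) = 76.5600
Denominator Σ(x_t−x̄)² = 223.6000
r_1 = 76.5600 / 223.6000 = 0.342

0.342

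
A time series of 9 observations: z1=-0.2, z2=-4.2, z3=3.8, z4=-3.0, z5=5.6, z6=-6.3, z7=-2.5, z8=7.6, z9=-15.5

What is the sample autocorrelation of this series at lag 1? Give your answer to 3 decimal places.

Mean z̄ = (-0.2 − 4.2 + 3.8 − 3.0 + 5.6 − 6.3 − 2.5 + 7.6 − 15.5)/9 = -1.6333
Numerator Σ_{t=1}^{8}(z_t−z̄)(z_{t+1}−z̄) = -200.6844
Denominator Σ(z_t−z̄)² = 392.4200
r_1 = -200.6844 / 392.4200 = -0.511

-0.511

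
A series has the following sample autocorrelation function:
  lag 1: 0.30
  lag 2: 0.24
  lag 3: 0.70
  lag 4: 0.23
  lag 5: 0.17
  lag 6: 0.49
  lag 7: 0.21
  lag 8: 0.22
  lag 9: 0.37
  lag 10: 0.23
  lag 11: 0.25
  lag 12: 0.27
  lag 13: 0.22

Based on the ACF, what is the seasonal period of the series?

The largest autocorrelation is r_3 = 0.70, with weaker echoes at lags 6 (0.49) and 9 (0.37); the remaining lags stay at or below 0.30. The elevated value at lag 1 (0.30), dropping to 0.24 at lag 2, reflects decaying short-term dependence rather than seasonality.
The dominant spike at lag 3 indicates a seasonal period of 3.

3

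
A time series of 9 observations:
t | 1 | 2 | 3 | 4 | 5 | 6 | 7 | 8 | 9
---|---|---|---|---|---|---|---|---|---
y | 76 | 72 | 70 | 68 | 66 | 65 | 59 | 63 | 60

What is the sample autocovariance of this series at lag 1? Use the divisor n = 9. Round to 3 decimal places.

Mean ȳ = (76 + 72 + 70 + 68 + 66 + 65 + 59 + 63 + 60)/9 = 66.5556
Σ_{t=1}^{8}(y_t−ȳ)(y_{t+1}−ȳ) = 137.1358
γ_1 = 137.1358 / 9 = 15.237

15.237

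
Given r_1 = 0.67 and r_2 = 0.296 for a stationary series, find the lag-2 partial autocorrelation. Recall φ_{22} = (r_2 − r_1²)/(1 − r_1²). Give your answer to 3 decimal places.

φ_{22} = (r_2 − r_1²) / (1 − r_1²)
r_1² = (0.67)² = 0.4489
Numerator = 0.296 − 0.4489 = -0.1529; denominator = 1 − 0.4489 = 0.5511
φ_{22} = -0.1529 / 0.5511 = -0.277

-0.277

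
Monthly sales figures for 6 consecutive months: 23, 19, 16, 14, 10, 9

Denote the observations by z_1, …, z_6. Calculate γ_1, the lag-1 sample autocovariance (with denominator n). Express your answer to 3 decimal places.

Mean z̄ = (23 + 19 + 16 + 14 + 10 + 9)/6 = 15.1667
Σ_{t=1}^{5}(z_t−z̄)(z_{t+1}−z̄) = 70.1389
γ_1 = 70.1389 / 6 = 11.690

11.690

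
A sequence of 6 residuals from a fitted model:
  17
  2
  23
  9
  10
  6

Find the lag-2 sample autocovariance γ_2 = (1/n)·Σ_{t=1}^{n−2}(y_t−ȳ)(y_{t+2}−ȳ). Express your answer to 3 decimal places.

14.380

Mean ȳ = (17 + 2 + 23 + 9 + 10 + 6)/6 = 11.1667
Σ_{t=1}^{4}(y_t−ȳ)(y_{t+2}−ȳ) = 86.2778
γ_2 = 86.2778 / 6 = 14.380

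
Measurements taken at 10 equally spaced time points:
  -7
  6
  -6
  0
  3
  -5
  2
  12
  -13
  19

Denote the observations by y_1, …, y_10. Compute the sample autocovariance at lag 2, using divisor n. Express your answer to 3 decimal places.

16.298

Mean ȳ = (-7 + 6 − 6 + 0 + 3 − 5 + 2 + 12 − 13 + 19)/10 = 1.1000
Σ_{t=1}^{8}(y_t−ȳ)(y_{t+2}−ȳ) = 162.9800
γ_2 = 162.9800 / 10 = 16.298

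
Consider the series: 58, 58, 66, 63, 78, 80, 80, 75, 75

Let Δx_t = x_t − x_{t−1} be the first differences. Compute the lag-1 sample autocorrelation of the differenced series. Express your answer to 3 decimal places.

First differences Δx: 0, 8, -3, 15, 2, 0, -5, 0
Mean of differences = 2.1250
Numerator Σ(Δx_t−Δx̄)(Δx_{t+1}−Δx̄) = -79.6406
Denominator Σ(Δx_t−Δx̄)² = 290.8750
r_1(Δx) = -79.6406 / 290.8750 = -0.274

-0.274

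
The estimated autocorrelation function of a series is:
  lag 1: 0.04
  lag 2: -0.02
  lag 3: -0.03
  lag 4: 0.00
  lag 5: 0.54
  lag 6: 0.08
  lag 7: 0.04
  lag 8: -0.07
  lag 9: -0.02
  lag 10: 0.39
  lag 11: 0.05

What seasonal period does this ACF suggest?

5

The largest autocorrelation is r_5 = 0.54, with a weaker echo at lag 10 (0.39); the remaining lags stay at or below 0.08.
The dominant spike at lag 5 indicates a seasonal period of 5.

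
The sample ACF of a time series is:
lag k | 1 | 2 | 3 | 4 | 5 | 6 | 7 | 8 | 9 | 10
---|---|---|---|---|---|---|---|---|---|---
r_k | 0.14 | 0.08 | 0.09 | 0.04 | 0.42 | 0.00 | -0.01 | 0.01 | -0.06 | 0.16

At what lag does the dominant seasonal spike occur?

5

The largest autocorrelation is r_5 = 0.42, with a weaker echo at lag 10 (0.16); the remaining lags stay at or below 0.14.
The dominant spike at lag 5 indicates a seasonal period of 5.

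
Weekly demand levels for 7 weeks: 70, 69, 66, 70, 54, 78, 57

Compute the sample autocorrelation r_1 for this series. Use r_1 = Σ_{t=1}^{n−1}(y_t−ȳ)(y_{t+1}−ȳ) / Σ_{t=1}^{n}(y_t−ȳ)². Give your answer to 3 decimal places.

Mean ȳ = (70 + 69 + 66 + 70 + 54 + 78 + 57)/7 = 66.2857
Deviations from mean: 3.7143, 2.7143, -0.2857, 3.7143, -12.2857, 11.7143, -9.2857
Numerator Σ_{t=1}^{6}(y_t−ȳ)(y_{t+1}−ȳ) = -290.0816
Denominator Σ(y_t−ȳ)² = 409.4286
r_1 = -290.0816 / 409.4286 = -0.709

-0.709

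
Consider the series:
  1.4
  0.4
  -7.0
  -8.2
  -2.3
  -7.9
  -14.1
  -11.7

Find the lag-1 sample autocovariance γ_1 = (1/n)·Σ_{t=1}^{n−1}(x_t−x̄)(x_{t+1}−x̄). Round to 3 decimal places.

11.122

Mean x̄ = (1.4 + 0.4 − 7.0 − 8.2 − 2.3 − 7.9 − 14.1 − 11.7)/8 = -6.1750
Deviations: 7.5750, 6.5750, -0.8250, -2.0250, 3.8750, -1.7250, -7.9250, -5.5250
Σ_{t=1}^{7}(x_t−x̄)(x_{t+1}−x̄) = 88.9769
γ_1 = 88.9769 / 8 = 11.122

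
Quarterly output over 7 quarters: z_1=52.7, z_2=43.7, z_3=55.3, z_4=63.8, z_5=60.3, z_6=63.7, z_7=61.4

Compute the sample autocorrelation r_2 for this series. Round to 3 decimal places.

Mean z̄ = (52.7 + 43.7 + 55.3 + 63.8 + 60.3 + 63.7 + 61.4)/7 = 57.2714
Σ(z_t−z̄)(z_{t+2}−z̄) = (9.0122) + (-88.6020) + (-5.9706) + (41.9694) + (12.5037) = -31.0873
Denominator Σ(z_t−z̄)² = 319.1343
r_2 = -31.0873 / 319.1343 = -0.097

-0.097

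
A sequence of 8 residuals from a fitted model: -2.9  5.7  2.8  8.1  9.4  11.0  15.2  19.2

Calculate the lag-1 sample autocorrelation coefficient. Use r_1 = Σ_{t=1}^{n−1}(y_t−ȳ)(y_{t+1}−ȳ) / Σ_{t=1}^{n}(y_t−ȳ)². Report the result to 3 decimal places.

Mean ȳ = (-2.9 + 5.7 + 2.8 + 8.1 + 9.4 + 11.0 + 15.2 + 19.2)/8 = 8.5625
Deviations from mean: -11.4625, -2.8625, -5.7625, -0.4625, 0.8375, 2.4375, 6.6375, 10.6375
Numerator Σ_{t=1}^{7}(y_t−ȳ)(y_{t+1}−ȳ) = 140.4111
Denominator Σ(y_t−ȳ)² = 336.8588
r_1 = 140.4111 / 336.8588 = 0.417

0.417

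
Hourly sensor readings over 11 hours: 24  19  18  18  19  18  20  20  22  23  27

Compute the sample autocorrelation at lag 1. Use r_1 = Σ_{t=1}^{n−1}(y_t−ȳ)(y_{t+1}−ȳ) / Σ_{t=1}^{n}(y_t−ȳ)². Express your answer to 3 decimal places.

Mean ȳ = (24 + 19 + 18 + 18 + 19 + 18 + 20 + 20 + 22 + 23 + 27)/11 = 20.7273
Numerator Σ_{t=1}^{10}(y_t−ȳ)(y_{t+1}−ȳ) = 34.6529
Denominator Σ(y_t−ȳ)² = 86.1818
r_1 = 34.6529 / 86.1818 = 0.402

0.402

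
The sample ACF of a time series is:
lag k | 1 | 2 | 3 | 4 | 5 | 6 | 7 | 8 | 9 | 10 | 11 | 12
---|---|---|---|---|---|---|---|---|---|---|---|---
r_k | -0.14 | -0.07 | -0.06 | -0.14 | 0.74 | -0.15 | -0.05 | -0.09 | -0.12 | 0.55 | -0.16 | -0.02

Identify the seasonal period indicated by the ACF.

5

The largest autocorrelation is r_5 = 0.74, with a weaker echo at lag 10 (0.55); the remaining lags stay at or below -0.02.
The dominant spike at lag 5 indicates a seasonal period of 5.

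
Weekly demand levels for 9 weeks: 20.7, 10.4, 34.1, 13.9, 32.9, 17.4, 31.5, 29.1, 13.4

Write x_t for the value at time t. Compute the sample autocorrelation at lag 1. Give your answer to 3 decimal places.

Mean x̄ = (20.7 + 10.4 + 34.1 + 13.9 + 32.9 + 17.4 + 31.5 + 29.1 + 13.4)/9 = 22.6000
Numerator Σ_{t=1}^{8}(x_t−x̄)(x_{t+1}−x̄) = -408.5700
Denominator Σ(x_t−x̄)² = 699.6200
r_1 = -408.5700 / 699.6200 = -0.584

-0.584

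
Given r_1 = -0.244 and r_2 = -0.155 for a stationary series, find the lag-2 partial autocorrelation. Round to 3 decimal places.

-0.228

φ_{22} = (r_2 − r_1²) / (1 − r_1²)
r_1² = (-0.244)² = 0.059536
Numerator = -0.155 − 0.0595 = -0.2145; denominator = 1 − 0.0595 = 0.9405
φ_{22} = -0.2145 / 0.9405 = -0.228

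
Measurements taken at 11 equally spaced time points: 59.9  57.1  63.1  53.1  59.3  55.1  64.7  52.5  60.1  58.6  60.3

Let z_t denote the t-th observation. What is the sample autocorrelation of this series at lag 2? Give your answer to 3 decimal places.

Mean z̄ = (59.9 + 57.1 + 63.1 + 53.1 + 59.3 + 55.1 + 64.7 + 52.5 + 60.1 + 58.6 + 60.3)/11 = 58.5273
Numerator Σ_{t=1}^{9}(z_t−z̄)(z_{t+2}−z̄) = 73.6421
Denominator Σ(z_t−z̄)² = 146.6818
r_2 = 73.6421 / 146.6818 = 0.502

0.502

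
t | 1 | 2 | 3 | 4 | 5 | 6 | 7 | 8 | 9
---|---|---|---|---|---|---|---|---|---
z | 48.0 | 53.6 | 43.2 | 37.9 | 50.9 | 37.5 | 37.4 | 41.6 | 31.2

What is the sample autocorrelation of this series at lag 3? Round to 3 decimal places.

Mean z̄ = (48.0 + 53.6 + 43.2 + 37.9 + 50.9 + 37.5 + 37.4 + 41.6 + 31.2)/9 = 42.3667
Σ(z_t−z̄)(z_{t+3}−z̄) = (-25.1622) + (95.8578) + (-4.0556) + (22.1844) + (-6.5422) + (54.3444) = 136.6267
Denominator Σ(z_t−z̄)² = 425.0200
r_3 = 136.6267 / 425.0200 = 0.321

0.321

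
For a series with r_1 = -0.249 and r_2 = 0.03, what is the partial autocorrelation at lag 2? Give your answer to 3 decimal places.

φ_{22} = (r_2 − r_1²) / (1 − r_1²)
r_1² = (-0.249)² = 0.062001
Numerator = 0.03 − 0.0620 = -0.0320; denominator = 1 − 0.0620 = 0.9380
φ_{22} = -0.0320 / 0.9380 = -0.034

-0.034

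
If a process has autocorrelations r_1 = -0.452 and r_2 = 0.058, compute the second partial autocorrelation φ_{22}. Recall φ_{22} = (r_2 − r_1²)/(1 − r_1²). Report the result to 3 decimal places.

φ_{22} = (r_2 − r_1²) / (1 − r_1²)
r_1² = (-0.452)² = 0.204304
Numerator = 0.058 − 0.2043 = -0.1463; denominator = 1 − 0.2043 = 0.7957
φ_{22} = -0.1463 / 0.7957 = -0.184

-0.184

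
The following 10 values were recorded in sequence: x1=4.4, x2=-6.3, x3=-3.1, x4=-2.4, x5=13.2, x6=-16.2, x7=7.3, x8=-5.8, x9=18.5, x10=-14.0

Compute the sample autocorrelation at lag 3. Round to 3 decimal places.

Mean x̄ = (4.4 − 6.3 − 3.1 − 2.4 + 13.2 − 16.2 + 7.3 − 5.8 + 18.5 − 14.0)/10 = -0.4400
Numerator Σ_{t=1}^{7}(x_t−x̄)(x_{t+3}−x̄) = -539.2248
Denominator Σ(x_t−x̄)² = 1134.3440
r_3 = -539.2248 / 1134.3440 = -0.475

-0.475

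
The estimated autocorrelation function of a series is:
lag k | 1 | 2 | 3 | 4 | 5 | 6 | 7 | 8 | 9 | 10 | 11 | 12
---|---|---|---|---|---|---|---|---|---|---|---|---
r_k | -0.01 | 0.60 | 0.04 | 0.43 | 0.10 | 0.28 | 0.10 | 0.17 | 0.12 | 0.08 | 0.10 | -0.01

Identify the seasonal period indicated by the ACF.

The largest autocorrelation is r_2 = 0.60, with weaker echoes at lags 4 (0.43), 6 (0.28) and 8 (0.17); the remaining lags stay at or below 0.12.
The dominant spike at lag 2 indicates a seasonal period of 2.

2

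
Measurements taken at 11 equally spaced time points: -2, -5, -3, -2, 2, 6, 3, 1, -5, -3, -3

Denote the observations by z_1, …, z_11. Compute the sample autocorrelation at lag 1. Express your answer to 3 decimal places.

Mean z̄ = (-2 − 5 − 3 − 2 + 2 + 6 + 3 + 1 − 5 − 3 − 3)/11 = -1.0000
Numerator Σ_{t=1}^{10}(z_t−z̄)(z_{t+1}−z̄) = 72.0000
Denominator Σ(z_t−z̄)² = 124.0000
r_1 = 72.0000 / 124.0000 = 0.581

0.581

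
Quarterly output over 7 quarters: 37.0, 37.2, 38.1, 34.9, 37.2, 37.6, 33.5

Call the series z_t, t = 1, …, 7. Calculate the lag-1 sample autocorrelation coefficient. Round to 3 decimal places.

Mean z̄ = (37.0 + 37.2 + 38.1 + 34.9 + 37.2 + 37.6 + 33.5)/7 = 36.5000
Deviations from mean: 0.5000, 0.7000, 1.6000, -1.6000, 0.7000, 1.1000, -3.0000
Numerator Σ_{t=1}^{6}(z_t−z̄)(z_{t+1}−z̄) = -4.7400
Denominator Σ(z_t−z̄)² = 16.5600
r_1 = -4.7400 / 16.5600 = -0.286

-0.286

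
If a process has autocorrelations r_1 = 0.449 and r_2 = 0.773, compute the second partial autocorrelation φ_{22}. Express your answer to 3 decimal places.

φ_{22} = (r_2 − r_1²) / (1 − r_1²)
r_1² = (0.449)² = 0.201601
Numerator = 0.773 − 0.2016 = 0.5714; denominator = 1 − 0.2016 = 0.7984
φ_{22} = 0.5714 / 0.7984 = 0.716

0.716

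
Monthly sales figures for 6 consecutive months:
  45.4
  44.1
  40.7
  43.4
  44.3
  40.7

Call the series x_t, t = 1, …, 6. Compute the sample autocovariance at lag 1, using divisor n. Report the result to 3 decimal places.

Mean x̄ = (45.4 + 44.1 + 40.7 + 43.4 + 44.3 + 40.7)/6 = 43.1000
Deviations: 2.3000, 1.0000, -2.4000, 0.3000, 1.2000, -2.4000
Σ_{t=1}^{5}(x_t−x̄)(x_{t+1}−x̄) = -3.3400
γ_1 = -3.3400 / 6 = -0.557

-0.557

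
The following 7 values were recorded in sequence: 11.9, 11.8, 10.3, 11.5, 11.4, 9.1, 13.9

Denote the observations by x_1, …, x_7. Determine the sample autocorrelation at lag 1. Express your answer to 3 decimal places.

Mean x̄ = (11.9 + 11.8 + 10.3 + 11.5 + 11.4 + 9.1 + 13.9)/7 = 11.4143
Deviations from mean: 0.4857, 0.3857, -1.1143, 0.0857, -0.0143, -2.3143, 2.4857
Numerator Σ_{t=1}^{6}(x_t−x̄)(x_{t+1}−x̄) = -6.0588
Denominator Σ(x_t−x̄)² = 13.1686
r_1 = -6.0588 / 13.1686 = -0.460

-0.460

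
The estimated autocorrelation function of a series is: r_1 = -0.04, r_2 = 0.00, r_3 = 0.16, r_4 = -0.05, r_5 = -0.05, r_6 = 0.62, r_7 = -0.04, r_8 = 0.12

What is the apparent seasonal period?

The largest autocorrelation is r_6 = 0.62; the remaining lags stay at or below 0.16.
The dominant spike at lag 6 indicates a seasonal period of 6.

6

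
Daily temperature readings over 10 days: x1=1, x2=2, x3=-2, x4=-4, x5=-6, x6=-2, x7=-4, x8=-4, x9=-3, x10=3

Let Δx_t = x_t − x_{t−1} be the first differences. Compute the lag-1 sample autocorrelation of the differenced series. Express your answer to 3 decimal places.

-0.012

First differences Δx: 1, -4, -2, -2, 4, -2, 0, 1, 6
Mean of differences = 0.2222
Numerator Σ(Δx_t−Δx̄)(Δx_{t+1}−Δx̄) = -0.9383
Denominator Σ(Δx_t−Δx̄)² = 81.5556
r_1(Δx) = -0.9383 / 81.5556 = -0.012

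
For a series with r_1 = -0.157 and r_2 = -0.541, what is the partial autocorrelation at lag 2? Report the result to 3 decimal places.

φ_{22} = (r_2 − r_1²) / (1 − r_1²)
r_1² = (-0.157)² = 0.024649
Numerator = -0.541 − 0.0246 = -0.5656; denominator = 1 − 0.0246 = 0.9754
φ_{22} = -0.5656 / 0.9754 = -0.580

-0.580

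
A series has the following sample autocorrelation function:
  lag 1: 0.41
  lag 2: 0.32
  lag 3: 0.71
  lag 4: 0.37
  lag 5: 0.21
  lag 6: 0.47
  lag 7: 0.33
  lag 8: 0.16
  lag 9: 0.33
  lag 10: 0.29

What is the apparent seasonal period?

The largest autocorrelation is r_3 = 0.71, with a weaker echo at lag 6 (0.47); the remaining lags stay at or below 0.41. The elevated value at lag 1 (0.41), dropping to 0.32 at lag 2, reflects decaying short-term dependence rather than seasonality.
The dominant spike at lag 3 indicates a seasonal period of 3.

3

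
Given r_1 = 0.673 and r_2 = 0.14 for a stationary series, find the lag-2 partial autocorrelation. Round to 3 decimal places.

φ_{22} = (r_2 − r_1²) / (1 − r_1²)
r_1² = (0.673)² = 0.452929
Numerator = 0.14 − 0.4529 = -0.3129; denominator = 1 − 0.4529 = 0.5471
φ_{22} = -0.3129 / 0.5471 = -0.572

-0.572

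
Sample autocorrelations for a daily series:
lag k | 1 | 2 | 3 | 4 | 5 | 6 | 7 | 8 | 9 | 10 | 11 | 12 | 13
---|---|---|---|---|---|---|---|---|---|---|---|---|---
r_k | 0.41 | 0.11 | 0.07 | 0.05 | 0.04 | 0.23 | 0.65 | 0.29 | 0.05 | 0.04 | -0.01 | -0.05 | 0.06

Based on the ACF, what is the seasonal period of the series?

The largest autocorrelation is r_7 = 0.65; the remaining lags stay at or below 0.41. The elevated value at lag 1 (0.41), dropping to 0.11 at lag 2, reflects decaying short-term dependence rather than seasonality.
The dominant spike at lag 7 indicates a seasonal period of 7.

7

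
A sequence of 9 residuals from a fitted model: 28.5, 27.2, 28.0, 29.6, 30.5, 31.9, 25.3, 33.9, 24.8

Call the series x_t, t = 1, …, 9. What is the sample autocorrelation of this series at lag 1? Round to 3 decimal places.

Mean x̄ = (28.5 + 27.2 + 28.0 + 29.6 + 30.5 + 31.9 + 25.3 + 33.9 + 24.8)/9 = 28.8556
Numerator Σ_{t=1}^{8}(x_t−x̄)(x_{t+1}−x̄) = -41.6198
Denominator Σ(x_t−x̄)² = 70.6622
r_1 = -41.6198 / 70.6622 = -0.589

-0.589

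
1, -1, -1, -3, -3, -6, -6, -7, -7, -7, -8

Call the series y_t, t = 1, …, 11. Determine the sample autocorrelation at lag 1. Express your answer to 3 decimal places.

Mean ȳ = (1 − 1 − 1 − 3 − 3 − 6 − 6 − 7 − 7 − 7 − 8)/11 = -4.3636
Numerator Σ_{t=1}^{10}(y_t−ȳ)(y_{t+1}−ȳ) = 64.0496
Denominator Σ(y_t−ȳ)² = 94.5455
r_1 = 64.0496 / 94.5455 = 0.677

0.677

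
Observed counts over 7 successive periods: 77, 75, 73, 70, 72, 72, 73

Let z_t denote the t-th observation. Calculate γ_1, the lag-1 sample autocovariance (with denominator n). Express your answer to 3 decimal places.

Mean z̄ = (77 + 75 + 73 + 70 + 72 + 72 + 73)/7 = 73.1429
Σ_{t=1}^{6}(z_t−z̄)(z_{t+1}−z̄) = 12.4082
γ_1 = 12.4082 / 7 = 1.773

1.773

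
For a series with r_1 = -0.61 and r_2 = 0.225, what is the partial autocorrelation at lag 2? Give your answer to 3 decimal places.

-0.234

φ_{22} = (r_2 − r_1²) / (1 − r_1²)
r_1² = (-0.61)² = 0.3721
Numerator = 0.225 − 0.3721 = -0.1471; denominator = 1 − 0.3721 = 0.6279
φ_{22} = -0.1471 / 0.6279 = -0.234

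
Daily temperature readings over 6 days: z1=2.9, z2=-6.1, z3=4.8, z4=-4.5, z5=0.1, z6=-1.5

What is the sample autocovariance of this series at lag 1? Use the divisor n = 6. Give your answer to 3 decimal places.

-12.295

Mean z̄ = (2.9 − 6.1 + 4.8 − 4.5 + 0.1 − 1.5)/6 = -0.7167
Σ_{t=1}^{5}(z_t−z̄)(z_{t+1}−z̄) = -73.7686
γ_1 = -73.7686 / 6 = -12.295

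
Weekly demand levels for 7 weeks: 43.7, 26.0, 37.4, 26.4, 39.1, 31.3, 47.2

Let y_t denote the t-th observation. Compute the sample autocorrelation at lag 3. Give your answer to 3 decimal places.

-0.537

Mean ȳ = (43.7 + 26.0 + 37.4 + 26.4 + 39.1 + 31.3 + 47.2)/7 = 35.8714
Deviations from mean: 7.8286, -9.8714, 1.5286, -9.4714, 3.2286, -4.5714, 11.3286
Numerator Σ_{t=1}^{4}(y_t−ȳ)(y_{t+3}−ȳ) = -220.3039
Denominator Σ(y_t−ȳ)² = 410.4343
r_3 = -220.3039 / 410.4343 = -0.537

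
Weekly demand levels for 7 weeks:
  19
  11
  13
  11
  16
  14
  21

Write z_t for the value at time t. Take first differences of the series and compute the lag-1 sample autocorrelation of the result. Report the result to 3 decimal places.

-0.369

First differences Δz: -8, 2, -2, 5, -2, 7
Mean of differences = 0.3333
Numerator Σ(Δz_t−Δz̄)(Δz_{t+1}−Δz̄) = -55.1111
Denominator Σ(Δz_t−Δz̄)² = 149.3333
r_1(Δz) = -55.1111 / 149.3333 = -0.369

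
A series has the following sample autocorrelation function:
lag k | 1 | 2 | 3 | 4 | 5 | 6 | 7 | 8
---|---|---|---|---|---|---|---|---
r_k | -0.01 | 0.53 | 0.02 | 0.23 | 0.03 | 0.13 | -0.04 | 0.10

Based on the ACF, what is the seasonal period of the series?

2

The largest autocorrelation is r_2 = 0.53, with a weaker echo at lag 4 (0.23); the remaining lags stay at or below 0.13.
The dominant spike at lag 2 indicates a seasonal period of 2.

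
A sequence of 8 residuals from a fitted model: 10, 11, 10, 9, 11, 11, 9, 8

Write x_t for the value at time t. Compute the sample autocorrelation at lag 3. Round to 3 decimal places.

Mean x̄ = (10 + 11 + 10 + 9 + 11 + 11 + 9 + 8)/8 = 9.8750
Deviations from mean: 0.1250, 1.1250, 0.1250, -0.8750, 1.1250, 1.1250, -0.8750, -1.8750
Σ(x_t−x̄)(x_{t+3}−x̄) = (-0.1094) + (1.2656) + (0.1406) + (0.7656) + (-2.1094) = -0.0469
Denominator Σ(x_t−x̄)² = 8.8750
r_3 = -0.0469 / 8.8750 = -0.005

-0.005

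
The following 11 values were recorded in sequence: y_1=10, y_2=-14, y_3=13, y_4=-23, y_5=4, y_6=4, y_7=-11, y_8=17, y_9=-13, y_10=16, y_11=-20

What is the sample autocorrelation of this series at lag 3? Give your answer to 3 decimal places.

Mean ȳ = (10 − 14 + 13 − 23 + 4 + 4 − 11 + 17 − 13 + 16 − 20)/11 = -1.5455
Numerator Σ_{t=1}^{8}(y_t−ȳ)(y_{t+3}−ȳ) = -502.0744
Denominator Σ(y_t−ȳ)² = 2234.7273
r_3 = -502.0744 / 2234.7273 = -0.225

-0.225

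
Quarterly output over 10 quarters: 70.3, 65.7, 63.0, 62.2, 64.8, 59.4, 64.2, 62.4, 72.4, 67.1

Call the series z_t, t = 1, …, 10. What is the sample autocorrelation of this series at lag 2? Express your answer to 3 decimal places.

Mean z̄ = (70.3 + 65.7 + 63.0 + 62.2 + 64.8 + 59.4 + 64.2 + 62.4 + 72.4 + 67.1)/10 = 65.1500
Numerator Σ_{t=1}^{8}(z_t−z̄)(z_{t+2}−z̄) = 8.9150
Denominator Σ(z_t−z̄)² = 138.1650
r_2 = 8.9150 / 138.1650 = 0.065

0.065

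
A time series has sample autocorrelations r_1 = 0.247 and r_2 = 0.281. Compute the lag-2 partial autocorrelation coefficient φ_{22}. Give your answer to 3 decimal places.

0.234

φ_{22} = (r_2 − r_1²) / (1 − r_1²)
r_1² = (0.247)² = 0.061009
Numerator = 0.281 − 0.0610 = 0.2200; denominator = 1 − 0.0610 = 0.9390
φ_{22} = 0.2200 / 0.9390 = 0.234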